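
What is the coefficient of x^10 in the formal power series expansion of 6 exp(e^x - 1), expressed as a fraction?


exp(e^x - 1) is the exponential generating function for the Bell numbers Bell_k: exp(e^x - 1) = sum_{k>=0} Bell_k x^k / k!.
So the coefficient of x^10 in 6 exp(e^x - 1) is 6 Bell_10 / 10!.
Computing: Bell_10 = 115975 and 10! = 3628800, giving
6 * 115975/3628800 = 4639/24192.

4639/24192


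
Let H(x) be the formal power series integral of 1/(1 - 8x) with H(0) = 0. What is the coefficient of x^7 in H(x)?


1/(1 - 8x) = sum_{k>=0} 8^k x^k. Integrating termwise with H(0) = 0:
H(x) = sum_{k>=0} 8^k x^(k+1) / (k+1) = sum_{m>=1} 8^(m-1) x^m / m.
For m = 7: 8^6/7 = 262144/7 = 262144/7.

262144/7


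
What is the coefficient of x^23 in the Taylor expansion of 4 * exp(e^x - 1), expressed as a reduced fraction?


exp(e^x - 1) = sum_{k>=0} Bell_k x^k / k!, where Bell_k is the k-th Bell number.
So the coefficient of x^23 is 4 * Bell_23 / 23!.
Computing: Bell_23 = 44152005855084346 and 23! = 25852016738884976640000, giving
4 * 44152005855084346/25852016738884976640000 = 22076002927542173/3231502092360622080000.

22076002927542173/3231502092360622080000


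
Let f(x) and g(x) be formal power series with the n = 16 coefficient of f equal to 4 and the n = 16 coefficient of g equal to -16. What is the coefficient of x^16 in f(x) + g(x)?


Addition of formal power series is termwise.
The coefficient of x^16 in f + g = 4 + -16
= -12

-12


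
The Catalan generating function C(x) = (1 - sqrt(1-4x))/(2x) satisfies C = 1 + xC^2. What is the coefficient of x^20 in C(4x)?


Substituting x -> 4x scales the n-th coefficient by 4^n, so [x^20] C(4x) = 4^20 * C_20.
C_20 = C(2*20, 20)/(21) = 137846528820/21 = 6564120420.
So 4^20 * 6564120420 = 1099511627776 * 6564120420 = 7217326727911880785920.

7217326727911880785920


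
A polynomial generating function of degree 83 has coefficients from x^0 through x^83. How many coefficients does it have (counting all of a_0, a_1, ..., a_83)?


A polynomial of degree 83 takes the form a_0 + a_1 x + ... + a_83 x^83.
The number of coefficients is 83 + 1 = 84.

84


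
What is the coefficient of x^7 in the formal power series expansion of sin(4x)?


The Maclaurin series is sin(t) = sum_{k>=0} (-1)^k t^(2k+1) / (2k+1)!, so substituting t = 4x, only odd powers of x are nonzero, with coefficient of x^(2k+1) equal to (-1)^k 4^(2k+1) / (2k+1)!.
Write 7 = 2*3 + 1, giving the coefficient (-1)^3 * 4^7 / 7! = -16384/5040 = -1024/315.

-1024/315


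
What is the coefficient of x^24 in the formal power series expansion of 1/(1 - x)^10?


The negative binomial / multiset identity is
1/(1 - x)^r = sum_{k>=0} C(k + r - 1, r - 1) x^k.
Here r = 10 and k = 24, so the coefficient is
C(24 + 9, 9) = C(33, 9)
= 38567100

38567100


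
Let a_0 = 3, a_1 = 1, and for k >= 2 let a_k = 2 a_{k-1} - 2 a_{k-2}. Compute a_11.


Iterating the recurrence forward:
a_0 = 3
a_1 = 1
a_2 = 2*1 - 2*3 = -4
a_3 = 2*-4 - 2*1 = -10
a_4 = 2*-10 - 2*-4 = -12
a_5 = 2*-12 - 2*-10 = -4
a_6 = 2*-4 - 2*-12 = 16
a_7 = 2*16 - 2*-4 = 40
a_8 = 2*40 - 2*16 = 48
a_9 = 2*48 - 2*40 = 16
a_10 = 2*16 - 2*48 = -64
a_11 = 2*-64 - 2*16 = -160
So a_11 = -160.

-160


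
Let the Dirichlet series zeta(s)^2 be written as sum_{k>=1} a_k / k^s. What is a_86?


The Dirichlet convolution of the constant function 1 with itself gives (1 * 1)(k) = sum_{d | k} 1 = d(k), the number of positive divisors of k.
Since zeta(s) = sum_{k>=1} 1/k^s, we have zeta(s)^2 = sum_{k>=1} d(k)/k^s, so a_k = d(k).
For k = 86: the divisors are 1, 2, 43, 86.
Count = 4.

4


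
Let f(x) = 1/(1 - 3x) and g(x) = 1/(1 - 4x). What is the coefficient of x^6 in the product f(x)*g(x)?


The coefficient of x^n in f*g is the Cauchy product: sum_{k=0}^{n} a^k * b^(n-k).
With a=3, b=4, n=6:
sum_{k=0}^{6} 3^k * 4^(6-k)
= 14197

14197


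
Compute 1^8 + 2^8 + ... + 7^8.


This power sum has a closed form given by Faulhaber's formula
sum_{k=1}^{m} k^p = (1 / (p + 1)) * sum_{j=0}^{p} C(p + 1, j) B_j m^(p + 1 - j),
but for small m direct computation is fastest:
1 + 256 + 6561 + 65536 + 390625 + 1679616 + 5764801 = 7907396.

7907396


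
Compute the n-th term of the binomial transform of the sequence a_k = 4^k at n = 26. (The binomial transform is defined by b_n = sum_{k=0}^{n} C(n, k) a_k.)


With a_k = 4^k, b_n = sum_{k=0}^{n} C(n, k) 4^k = (1 + 4)^n by the binomial theorem.
For n = 26: (1 + 4)^26 = 5^26 = 1490116119384765625.

1490116119384765625


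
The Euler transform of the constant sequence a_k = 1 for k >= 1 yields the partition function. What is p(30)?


The Euler transform converts the sequence a_k = 1 into the number of integer partitions.
Using the recurrence or dynamic programming:
p(30) = 5604

5604


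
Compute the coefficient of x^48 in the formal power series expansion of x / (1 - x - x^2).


Let f(x) = sum_{k>=0} a_k x^k. Multiplying f(x) * (1 - x - x^2) = x and matching coefficients gives a_0 = 0, a_1 = 1, and a_k = a_{k-1} + a_{k-2} for k >= 2. These are the Fibonacci numbers F_k.
Iterating from F_0 = 0, F_1 = 1:
F_0=0, F_1=1, F_2=1, F_3=2, F_4=3, F_5=5, F_6=8, F_7=13, F_8=21, F_9=34, ...
F_48 = 4807526976.

4807526976


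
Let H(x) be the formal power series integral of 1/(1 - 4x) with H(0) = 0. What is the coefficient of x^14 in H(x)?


1/(1 - 4x) = sum_{k>=0} 4^k x^k. Integrating termwise with H(0) = 0:
H(x) = sum_{k>=0} 4^k x^(k+1) / (k+1) = sum_{m>=1} 4^(m-1) x^m / m.
For m = 14: 4^13/14 = 67108864/14 = 33554432/7.

33554432/7


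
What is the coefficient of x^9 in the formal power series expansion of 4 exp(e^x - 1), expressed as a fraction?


exp(e^x - 1) is the exponential generating function for the Bell numbers Bell_k: exp(e^x - 1) = sum_{k>=0} Bell_k x^k / k!.
So the coefficient of x^9 in 4 exp(e^x - 1) is 4 Bell_9 / 9!.
Computing: Bell_9 = 21147 and 9! = 362880, giving
4 * 21147/362880 = 1007/4320.

1007/4320


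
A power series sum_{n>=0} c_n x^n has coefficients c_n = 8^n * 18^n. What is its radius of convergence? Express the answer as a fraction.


By the root test (Cauchy-Hadamard), the radius is R = 1 / limsup_n |c_n|^(1/n).
Here |c_n|^(1/n) = (8^n * 18^n)^(1/n) = 8 * 18 = 144 for all n.
So R = 1/144 = 1/144.

1/144


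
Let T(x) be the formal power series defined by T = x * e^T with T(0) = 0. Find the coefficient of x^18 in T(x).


Apply the Lagrange inversion formula: if T = x * phi(T) with phi(t) = e^t, then
[x^n] T = (1/n) [t^(n-1)] phi(t)^n = (1/n) [t^(n-1)] e^(n t) = (1/n) * n^(n-1) / (n-1)! = n^(n-1) / n!.
When c = 1 this is the Cayley count of rooted labeled trees on n vertices, divided by n!.
For n = 18: 18^17 / 18! = 2185911559738696531968/6402373705728000 = 5083731656658/14889875.

5083731656658/14889875


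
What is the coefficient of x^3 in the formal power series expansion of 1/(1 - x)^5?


The expansion 1/(1 - x)^r = sum_{k>=0} C(k + r - 1, r - 1) x^k follows from the multiset / negative-binomial theorem (or from repeated differentiation of the geometric series).
For r = 5 and k = 3:
C(7, 4) = 5040 / (24 * 6) = 35.

35


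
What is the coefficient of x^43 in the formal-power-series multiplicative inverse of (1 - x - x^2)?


Let the inverse be f(x) = sum_{k>=0} a_k x^k. From f(x) * (1 - x - x^2) = 1 and matching coefficients:
 x^0: a_0 = 1.
 x^1: a_1 - a_0 = 0, so a_1 = 1.
 x^k (k >= 2): a_k - a_{k-1} - a_{k-2} = 0, i.e. a_k = a_{k-1} + a_{k-2}.
This is the Fibonacci-type recurrence shifted so that a_0 = a_1 = 1.
Iterating: a_0=1, a_1=1, a_2=2, a_3=3, a_4=5, a_5=8, a_6=13, a_7=21, a_8=34, a_9=55, ...
a_43 = 701408733.

701408733


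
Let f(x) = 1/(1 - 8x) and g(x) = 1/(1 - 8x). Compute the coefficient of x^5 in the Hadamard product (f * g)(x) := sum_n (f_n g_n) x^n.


f has coefficients f_k = 8^k and g has coefficients g_k = 8^k, so the Hadamard product has coefficient (f*g)_k = 8^k * 8^k = 64^k.
For k = 5: 64^5 = 1073741824.

1073741824


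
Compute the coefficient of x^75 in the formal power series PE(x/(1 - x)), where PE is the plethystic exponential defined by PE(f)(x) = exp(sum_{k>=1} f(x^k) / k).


For f(x) = x/(1 - x) we have
sum_{k>=1} f(x^k) / k = sum_{k>=1} (1/k) * x^k / (1 - x^k) = sum_{k, m >= 1} x^(k m) / k,
which after exponentiating simplifies to
PE(x/(1 - x)) = prod_{k>=1} 1 / (1 - x^k).
This is the generating function for the partition function p(n), so the coefficient of x^75 is p(75).
Computing p(75) by dynamic programming over parts 1, 2, ..., 75: p(75) = 8118264.

8118264


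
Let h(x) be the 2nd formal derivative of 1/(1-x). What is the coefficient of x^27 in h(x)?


Differentiating 2 times: d^2/dx^2 [1/(1-x)] = 2!/(1-x)^3.
The expansion 1/(1-x)^3 = sum_{k>=0} C(k+2, 2) x^k, so the coefficient of x^n in 2!/(1-x)^3 is 2! * C(n+2, 2).
For n = 27: 2 * C(29, 2) = 2 * 406 = 812

812


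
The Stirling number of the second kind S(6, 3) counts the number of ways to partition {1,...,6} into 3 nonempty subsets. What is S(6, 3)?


Using the explicit formula S(n,k) = (1/k!) sum_{j=0}^{k} (-1)^(k-j) C(k,j) j^n:
S(6, 3) = 90
Equivalently, S(n,k) is n! times the coefficient of x^n in the EGF (e^x - 1)^k / k!.

90


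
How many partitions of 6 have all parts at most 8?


Using the generating function (1-x)^(-1)(1-x^2)^(-1)...(1-x^8)^(-1),
the coefficient of x^6 counts these restricted partitions.
Result = 11

11


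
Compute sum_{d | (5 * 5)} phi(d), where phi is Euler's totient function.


First, 5 * 5 = 25. One classical identity is sum_{d | n} phi(d) = n (each k in [1, n] has a unique gcd with n, and among the k's with gcd(k, n) = n/d there are phi(d) of them). So the sum equals 25. We also verify directly:
Divisors of 25: 1, 5, 25.
phi values: 1, 4, 20.
Sum = 25.

25


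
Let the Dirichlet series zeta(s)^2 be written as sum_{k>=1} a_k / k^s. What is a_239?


The Dirichlet convolution of the constant function 1 with itself gives (1 * 1)(k) = sum_{d | k} 1 = d(k), the number of positive divisors of k.
Since zeta(s) = sum_{k>=1} 1/k^s, we have zeta(s)^2 = sum_{k>=1} d(k)/k^s, so a_k = d(k).
For k = 239: the divisors are 1, 239.
Count = 2.

2


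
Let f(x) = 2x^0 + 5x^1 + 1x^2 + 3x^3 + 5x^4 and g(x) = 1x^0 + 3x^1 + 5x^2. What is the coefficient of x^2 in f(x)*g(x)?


Cauchy product at x^2:
2*5 + 5*3 + 1*1
= 26

26


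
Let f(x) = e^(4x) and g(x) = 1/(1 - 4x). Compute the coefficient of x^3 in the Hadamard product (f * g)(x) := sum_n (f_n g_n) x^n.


Expanding: f_k = 4^k/k! (from e^(4x)) and g_k = 4^k (from 1/(1 - 4x)). So the Hadamard coefficient (f * g)_k = 4^k 4^k / k! = (16)^k / k!.
For k = 3: 16^3/3! = 4096/6 = 2048/3.

2048/3


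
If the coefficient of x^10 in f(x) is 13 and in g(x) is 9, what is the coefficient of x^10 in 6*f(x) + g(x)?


Scalar multiplication scales coefficients: 6 * 13 = 78.
Then add the g coefficient: 78 + 9
= 87

87


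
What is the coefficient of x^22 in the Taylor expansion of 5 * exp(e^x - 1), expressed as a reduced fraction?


exp(e^x - 1) = sum_{k>=0} Bell_k x^k / k!, where Bell_k is the k-th Bell number.
So the coefficient of x^22 is 5 * Bell_22 / 22!.
Computing: Bell_22 = 4506715738447323 and 22! = 1124000727777607680000, giving
5 * 4506715738447323/1124000727777607680000 = 88366975263673/4407845991284736000.

88366975263673/4407845991284736000


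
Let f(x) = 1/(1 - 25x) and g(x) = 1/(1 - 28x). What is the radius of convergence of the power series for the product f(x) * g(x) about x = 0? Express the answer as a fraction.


The radius of 1/(1 - 25x) is 1/25 (nearest singularity at x = 1/25), and the radius of 1/(1 - 28x) is 1/28.
The product f(x)*g(x) = 1/((1 - 25x)(1 - 28x)) has singularities at both 1/25 and 1/28, so its radius of convergence is the distance to the nearest one:
min(1/25, 1/28) = 1/28.

1/28


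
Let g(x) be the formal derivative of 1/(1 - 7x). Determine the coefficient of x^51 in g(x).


Differentiate termwise: d/dx sum_{k>=0} 7^k x^k = sum_{k>=1} k 7^k x^(k-1) = sum_{j>=0} (j+1) 7^(j+1) x^j.
Equivalently, d/dx [1/(1 - 7x)] = 7/(1 - 7x)^2.
For j = 51: 52 * 7^52 = 52 * 88124787089723195184393736687912818113311201 = 4582488928665606149588474307771466541892182452.

4582488928665606149588474307771466541892182452


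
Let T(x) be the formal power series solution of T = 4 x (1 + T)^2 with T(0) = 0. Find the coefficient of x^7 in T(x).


Apply the Lagrange inversion formula: if T = 4 x * phi(T) with phi(t) = (1 + t)^2, then [x^n] T = 4^n * (1/n) [t^(n-1)] phi(t)^n = 4^n * (1/n) [t^(n-1)] (1 + t)^(2n) = 4^n * (1/n) C(2n, n-1).
Using the identity C(2n, n-1) = C(2n, n) * n / (n+1), the unscaled factor equals C(2n, n) / (n+1) = C_n, the n-th Catalan number.
For n = 7: C_7 = C(14, 7) / 8 = 3432/8 = 429.
With the 4^7 = 16384 factor, the coefficient is 16384 * 429 = 7028736.

7028736


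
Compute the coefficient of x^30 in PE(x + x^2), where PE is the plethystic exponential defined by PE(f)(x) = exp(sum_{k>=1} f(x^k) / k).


With f(x) = x + x^2, the exponent is sum_{k>=1} (x^k + x^(2k)) / k = -ln(1 - x) - ln(1 - x^2). Exponentiating:
PE(x + x^2) = 1 / ((1 - x)(1 - x^2)).
This is the generating function for partitions of n into parts of size 1 or 2. The number of 2's can be any j in 0..15, and the rest are 1's, so
[x^30] = floor(30/2) + 1 = 16.

16


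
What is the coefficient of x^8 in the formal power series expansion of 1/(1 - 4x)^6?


The general identity 1/(1 - c x)^r = sum_{k>=0} c^k C(k + r - 1, r - 1) x^k follows by substituting y = c x into 1/(1 - y)^r = sum_{k>=0} C(k + r - 1, r - 1) y^k.
For c = 4, r = 6, k = 8:
4^8 * C(13, 5) = 65536 * 1287 = 84344832.

84344832


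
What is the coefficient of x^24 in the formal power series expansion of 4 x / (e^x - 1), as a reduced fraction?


The exponential generating function for Bernoulli numbers is
x / (e^x - 1) = sum_{k>=0} B_k x^k / k!.
So the coefficient of x^24 in 4 x / (e^x - 1) is 4 B_24 / 24!.
Computing: B_24 = -236364091/2730, 24! = 620448401733239439360000, giving
4 * -236364091/2730 / 620448401733239439360000 = -236364091/423456034182935917363200000.

-236364091/423456034182935917363200000


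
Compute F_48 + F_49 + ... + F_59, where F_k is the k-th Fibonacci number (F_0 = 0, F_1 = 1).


Use the identity sum_{k=0}^{N} F_k = F_{N+2} - 1 (which follows from F_{k+2} - F_{k+1} = F_k). Then
sum_{k=48}^{59} F_k = (F_{61} - 1) - (F_{49} - 1) = F_{61} - F_{49}.
Computing: F_{61} = 2504730781961, F_{49} = 7778742049, so
Sum = 2504730781961 - 7778742049 = 2496952039912.

2496952039912


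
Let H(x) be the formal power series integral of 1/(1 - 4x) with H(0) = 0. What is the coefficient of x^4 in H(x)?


1/(1 - 4x) = sum_{k>=0} 4^k x^k. Integrating termwise with H(0) = 0:
H(x) = sum_{k>=0} 4^k x^(k+1) / (k+1) = sum_{m>=1} 4^(m-1) x^m / m.
For m = 4: 4^3/4 = 64/4 = 16.

16


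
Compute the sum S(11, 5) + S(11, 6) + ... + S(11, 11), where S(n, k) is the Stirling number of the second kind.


By definition, S(n, k) counts partitions of an n-set into exactly k nonempty blocks.
Computing row n = 11 for k = 5..11:
S(11, k): 246730, 179487, 63987, 11880, 1155, 55, 1
Sum = 503295.

503295


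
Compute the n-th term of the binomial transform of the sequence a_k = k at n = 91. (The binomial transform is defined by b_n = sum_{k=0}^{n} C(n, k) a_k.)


With a_k = k, b_n = sum_{k=0}^{n} C(n, k) k. Using k * C(n, k) = n * C(n-1, k-1) gives b_n = n * sum_{k>=1} C(n-1, k-1) = n * 2^(n-1).
For n = 91: 91 * 2^90 = 91 * 1237940039285380274899124224 = 112652543574969605015820304384.

112652543574969605015820304384


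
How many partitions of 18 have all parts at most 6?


Using the generating function (1-x)^(-1)(1-x^2)^(-1)...(1-x^6)^(-1),
the coefficient of x^18 counts these restricted partitions.
Result = 199

199


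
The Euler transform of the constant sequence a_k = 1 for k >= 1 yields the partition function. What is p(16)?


The Euler transform converts the sequence a_k = 1 into the number of integer partitions.
Using the recurrence or dynamic programming:
p(16) = 231

231


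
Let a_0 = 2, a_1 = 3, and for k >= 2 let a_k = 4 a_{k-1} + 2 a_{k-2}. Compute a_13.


Iterating the recurrence forward:
a_0 = 2
a_1 = 3
a_2 = 4*3 + 2*2 = 16
a_3 = 4*16 + 2*3 = 70
a_4 = 4*70 + 2*16 = 312
a_5 = 4*312 + 2*70 = 1388
a_6 = 4*1388 + 2*312 = 6176
a_7 = 4*6176 + 2*1388 = 27480
a_8 = 4*27480 + 2*6176 = 122272
a_9 = 4*122272 + 2*27480 = 544048
a_10 = 4*544048 + 2*122272 = 2420736
a_11 = 4*2420736 + 2*544048 = 10771040
a_12 = 4*10771040 + 2*2420736 = 47925632
a_13 = 4*47925632 + 2*10771040 = 213244608
So a_13 = 213244608.

213244608


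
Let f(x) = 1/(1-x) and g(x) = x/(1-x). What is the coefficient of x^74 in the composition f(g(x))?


First simplify the composition: f(g(x)) = 1/(1 - x/(1-x)) = (1-x)/((1-x) - x) = (1-x)/(1-2x).
Now extract the coefficient. Write (1-x)/(1-2x) = 1/(1-2x) - x/(1-2x).
The coefficient of x^n in 1/(1-2x) is 2^n, and in x/(1-2x) is 2^(n-1) (for n >= 1).
So the coefficient of x^74 is 2^74 - 2^73 = 18889465931478580854784 - 9444732965739290427392 = 9444732965739290427392.

9444732965739290427392


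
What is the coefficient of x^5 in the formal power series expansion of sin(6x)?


The Maclaurin series is sin(t) = sum_{k>=0} (-1)^k t^(2k+1) / (2k+1)!, so substituting t = 6x, only odd powers of x are nonzero, with coefficient of x^(2k+1) equal to (-1)^k 6^(2k+1) / (2k+1)!.
Write 5 = 2*2 + 1, giving the coefficient (-1)^2 * 6^5 / 5! = 7776/120 = 324/5.

324/5


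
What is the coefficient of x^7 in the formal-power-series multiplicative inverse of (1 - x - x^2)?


Let the inverse be f(x) = sum_{k>=0} a_k x^k. From f(x) * (1 - x - x^2) = 1 and matching coefficients:
 x^0: a_0 = 1.
 x^1: a_1 - a_0 = 0, so a_1 = 1.
 x^k (k >= 2): a_k - a_{k-1} - a_{k-2} = 0, i.e. a_k = a_{k-1} + a_{k-2}.
This is the Fibonacci-type recurrence shifted so that a_0 = a_1 = 1.
Iterating: a_0=1, a_1=1, a_2=2, a_3=3, a_4=5, a_5=8, a_6=13, a_7=21
a_7 = 21.

21


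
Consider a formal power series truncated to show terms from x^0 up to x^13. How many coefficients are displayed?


From x^0 to x^13 inclusive, the count is 13 - 0 + 1 = 14.

14


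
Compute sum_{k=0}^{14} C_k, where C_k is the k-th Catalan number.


C_0 through C_14: 1, 1, 2, 5, 14, 42, 132, 429, 1430, 4862, 16796, 58786, 208012, 742900, 2674440
Sum = 1 + 1 + 2 + 5 + 14 + 42 + 132 + 429 + 1430 + 4862 + 16796 + 58786 + 208012 + 742900 + 2674440
= 3707852

3707852


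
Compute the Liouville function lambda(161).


The Liouville function is lambda(k) = (-1)^Omega(k), where Omega(k) counts the prime factors of k with multiplicity.
Factoring: 161 = 7 * 23, so Omega(161) = 2.
lambda(161) = (-1)^2 = 1.

1


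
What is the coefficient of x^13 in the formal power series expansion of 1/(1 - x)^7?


The negative binomial / multiset identity is
1/(1 - x)^r = sum_{k>=0} C(k + r - 1, r - 1) x^k.
Here r = 7 and k = 13, so the coefficient is
C(13 + 6, 6) = C(19, 6)
= 27132

27132


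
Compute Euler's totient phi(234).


phi(n) counts integers in [1, n] coprime to n. Using the multiplicative formula phi(n) = n * prod_{p | n} (1 - 1/p):
234 = 2 * 3^2 * 13, so
phi(234) = 234 * (1 - 1/2) * (1 - 1/3) * (1 - 1/13) = 72.

72


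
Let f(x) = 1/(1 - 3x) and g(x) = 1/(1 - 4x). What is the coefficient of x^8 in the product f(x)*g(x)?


The coefficient of x^n in f*g is the Cauchy product: sum_{k=0}^{n} a^k * b^(n-k).
With a=3, b=4, n=8:
sum_{k=0}^{8} 3^k * 4^(8-k)
= 242461

242461


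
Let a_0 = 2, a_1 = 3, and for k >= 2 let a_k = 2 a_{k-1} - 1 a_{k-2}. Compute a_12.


Iterating the recurrence forward:
a_0 = 2
a_1 = 3
a_2 = 2*3 - 1*2 = 4
a_3 = 2*4 - 1*3 = 5
a_4 = 2*5 - 1*4 = 6
a_5 = 2*6 - 1*5 = 7
a_6 = 2*7 - 1*6 = 8
a_7 = 2*8 - 1*7 = 9
a_8 = 2*9 - 1*8 = 10
a_9 = 2*10 - 1*9 = 11
a_10 = 2*11 - 1*10 = 12
a_11 = 2*12 - 1*11 = 13
a_12 = 2*13 - 1*12 = 14
So a_12 = 14.

14


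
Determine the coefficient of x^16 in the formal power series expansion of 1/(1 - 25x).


The geometric series identity gives 1/(1 - c x) = sum_{k>=0} c^k x^k, so the coefficient of x^k is c^k.
Here c = 25 and k = 16.
Computing: 25^16 = 23283064365386962890625

23283064365386962890625


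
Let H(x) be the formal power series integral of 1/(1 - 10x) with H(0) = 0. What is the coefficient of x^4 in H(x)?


1/(1 - 10x) = sum_{k>=0} 10^k x^k. Integrating termwise with H(0) = 0:
H(x) = sum_{k>=0} 10^k x^(k+1) / (k+1) = sum_{m>=1} 10^(m-1) x^m / m.
For m = 4: 10^3/4 = 1000/4 = 250.

250


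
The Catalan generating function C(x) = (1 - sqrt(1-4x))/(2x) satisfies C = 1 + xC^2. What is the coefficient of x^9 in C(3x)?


Substituting x -> 3x scales the n-th coefficient by 3^n, so [x^9] C(3x) = 3^9 * C_9.
C_9 = C(2*9, 9)/(10) = 48620/10 = 4862.
So 3^9 * 4862 = 19683 * 4862 = 95698746.

95698746


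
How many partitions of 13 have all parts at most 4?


Using the generating function (1-x)^(-1)(1-x^2)^(-1)...(1-x^4)^(-1),
the coefficient of x^13 counts these restricted partitions.
Result = 39

39


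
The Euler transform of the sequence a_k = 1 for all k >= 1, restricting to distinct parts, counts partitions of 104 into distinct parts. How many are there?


Partitions of 104 into distinct parts can be computed via generating function.
Product (1+x)(1+x^2)(1+x^3)...
The coefficient of x^104 = 618784

618784


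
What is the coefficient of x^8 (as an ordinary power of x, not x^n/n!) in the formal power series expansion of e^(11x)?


The exponential series is e^y = sum_{k>=0} y^k / k!. Substituting y = 11x gives
e^(11x) = sum_{k>=0} 11^k x^k / k!.
So the coefficient of x^n is a^n/n! with a = 11, n = 8:
11^8 / 8! = 214358881/40320 = 214358881/40320

214358881/40320


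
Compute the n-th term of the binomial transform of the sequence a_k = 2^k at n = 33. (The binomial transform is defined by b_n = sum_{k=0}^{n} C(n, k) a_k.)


With a_k = 2^k, b_n = sum_{k=0}^{n} C(n, k) 2^k = (1 + 2)^n by the binomial theorem.
For n = 33: (1 + 2)^33 = 3^33 = 5559060566555523.

5559060566555523


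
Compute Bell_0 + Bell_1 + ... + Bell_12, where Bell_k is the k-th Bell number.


Recall Bell_k counts set partitions of a k-set (with Bell_0 = 1 by convention).
Bell_0 through Bell_12: 1, 1, 2, 5, 15, 52, 203, 877, 4140, 21147, 115975, 678570, 4213597
Sum = 1 + 1 + 2 + 5 + 15 + 52 + 203 + 877 + 4140 + 21147 + 115975 + 678570 + 4213597 = 5034585.

5034585


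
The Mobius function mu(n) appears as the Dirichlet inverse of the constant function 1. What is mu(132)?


132 has a squared prime factor, so mu(132) = 0.
Factorization reveals a repeated prime.

0


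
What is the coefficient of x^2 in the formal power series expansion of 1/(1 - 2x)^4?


The general identity 1/(1 - c x)^r = sum_{k>=0} c^k C(k + r - 1, r - 1) x^k follows by substituting y = c x into 1/(1 - y)^r = sum_{k>=0} C(k + r - 1, r - 1) y^k.
For c = 2, r = 4, k = 2:
2^2 * C(5, 3) = 4 * 10 = 40.

40


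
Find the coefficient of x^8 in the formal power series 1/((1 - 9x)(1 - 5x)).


By partial fractions or Cauchy convolution:
The coefficient equals sum_{k=0}^{8} 9^k * 5^(8-k).
= 96366841

96366841


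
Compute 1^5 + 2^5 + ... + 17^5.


This power sum has a closed form given by Faulhaber's formula
sum_{k=1}^{m} k^p = (1 / (p + 1)) * sum_{j=0}^{p} C(p + 1, j) B_j m^(p + 1 - j),
but for small m direct computation is fastest:
1 + 32 + 243 + 1024 + 3125 + 7776 + 16807 + 32768 + 59049 + 100000 + 161051 + 248832 + 371293 + 537824 + 759375 + 1048576 + 1419857 = 4767633.

4767633


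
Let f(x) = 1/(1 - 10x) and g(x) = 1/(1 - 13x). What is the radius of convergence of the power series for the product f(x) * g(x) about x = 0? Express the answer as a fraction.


The radius of 1/(1 - 10x) is 1/10 (nearest singularity at x = 1/10), and the radius of 1/(1 - 13x) is 1/13.
The product f(x)*g(x) = 1/((1 - 10x)(1 - 13x)) has singularities at both 1/10 and 1/13, so its radius of convergence is the distance to the nearest one:
min(1/10, 1/13) = 1/13.

1/13


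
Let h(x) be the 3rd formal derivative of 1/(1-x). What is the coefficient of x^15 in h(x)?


Differentiating 3 times: d^3/dx^3 [1/(1-x)] = 3!/(1-x)^4.
The expansion 1/(1-x)^4 = sum_{k>=0} C(k+3, 3) x^k, so the coefficient of x^n in 3!/(1-x)^4 is 3! * C(n+3, 3).
For n = 15: 6 * C(18, 3) = 6 * 816 = 4896

4896


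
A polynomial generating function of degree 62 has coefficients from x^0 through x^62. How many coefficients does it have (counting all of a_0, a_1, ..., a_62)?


A polynomial of degree 62 takes the form a_0 + a_1 x + ... + a_62 x^62.
The number of coefficients is 62 + 1 = 63.

63


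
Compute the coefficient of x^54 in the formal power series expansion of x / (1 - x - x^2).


Let f(x) = sum_{k>=0} a_k x^k. Multiplying f(x) * (1 - x - x^2) = x and matching coefficients gives a_0 = 0, a_1 = 1, and a_k = a_{k-1} + a_{k-2} for k >= 2. These are the Fibonacci numbers F_k.
Iterating from F_0 = 0, F_1 = 1:
F_0=0, F_1=1, F_2=1, F_3=2, F_4=3, F_5=5, F_6=8, F_7=13, F_8=21, F_9=34, ...
F_54 = 86267571272.

86267571272


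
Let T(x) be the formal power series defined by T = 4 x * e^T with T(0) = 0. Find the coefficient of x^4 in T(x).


Apply the Lagrange inversion formula: if T = 4 x * phi(T) with phi(t) = e^t, then
[x^n] T = 4^n * (1/n) [t^(n-1)] phi(t)^n = 4^n * (1/n) [t^(n-1)] e^(n t) = 4^n * (1/n) * n^(n-1) / (n-1)! = 4^n * n^(n-1) / n!.
When c = 1 this is the Cayley count of rooted labeled trees on n vertices, divided by n!.
For n = 4: 4^4 * 4^3 / 4! = 256 * 64/24 = 2048/3.

2048/3


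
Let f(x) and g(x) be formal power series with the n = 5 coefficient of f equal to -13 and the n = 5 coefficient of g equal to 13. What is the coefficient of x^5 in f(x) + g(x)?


Addition of formal power series is termwise.
The coefficient of x^5 in f + g = -13 + 13
= 0

0


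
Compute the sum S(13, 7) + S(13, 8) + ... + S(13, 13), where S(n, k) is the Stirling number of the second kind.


By definition, S(n, k) counts partitions of an n-set into exactly k nonempty blocks.
Computing row n = 13 for k = 7..13:
S(13, k): 5715424, 1899612, 359502, 39325, 2431, 78, 1
Sum = 8016373.

8016373


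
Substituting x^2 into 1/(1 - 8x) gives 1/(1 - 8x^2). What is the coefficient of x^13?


Since 1/(1 - 8x^2) only has even powers of x,
the coefficient of x^13 (odd) is 0.

0


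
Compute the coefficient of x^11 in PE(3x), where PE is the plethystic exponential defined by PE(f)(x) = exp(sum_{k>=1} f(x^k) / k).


With f(x) = 3x, the exponent is sum_{k>=1} 3 x^k / k = 3 * (-ln(1 - x)). Exponentiating:
PE(3x) = exp(-3 ln(1 - x)) = 1/(1 - x)^3.
By the negative binomial expansion, [x^n] 1/(1 - x)^3 = C(n + 2, 2).
For n = 11: C(13, 2) = 78.

78


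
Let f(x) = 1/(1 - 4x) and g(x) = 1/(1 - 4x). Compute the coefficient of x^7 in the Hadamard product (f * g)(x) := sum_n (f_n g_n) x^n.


f has coefficients f_k = 4^k and g has coefficients g_k = 4^k, so the Hadamard product has coefficient (f*g)_k = 4^k * 4^k = 16^k.
For k = 7: 16^7 = 268435456.

268435456


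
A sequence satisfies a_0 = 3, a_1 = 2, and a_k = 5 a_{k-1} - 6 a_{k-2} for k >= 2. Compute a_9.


The characteristic equation is t^2 - 5 t + 6 = 0, with roots r_1 = 2 and r_2 = 3 (so c_1 = r_1 + r_2, c_2 = -r_1 r_2 as required).
One can use the closed form a_n = A r_1^n + B r_2^n, but direct iteration is more reliable:
a_0 = 3, a_1 = 2, a_2 = -8, a_3 = -52, a_4 = -212, a_5 = -748, a_6 = -2468, a_7 = -7852, a_8 = -24452, a_9 = -75148.
So a_9 = -75148.

-75148


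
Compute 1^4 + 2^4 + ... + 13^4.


This power sum has a closed form given by Faulhaber's formula
sum_{k=1}^{m} k^p = (1 / (p + 1)) * sum_{j=0}^{p} C(p + 1, j) B_j m^(p + 1 - j),
but for small m direct computation is fastest:
1 + 16 + 81 + 256 + 625 + 1296 + 2401 + 4096 + 6561 + 10000 + 14641 + 20736 + 28561 = 89271.

89271


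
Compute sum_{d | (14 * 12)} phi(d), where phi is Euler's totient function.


First, 14 * 12 = 168. One classical identity is sum_{d | n} phi(d) = n (each k in [1, n] has a unique gcd with n, and among the k's with gcd(k, n) = n/d there are phi(d) of them). So the sum equals 168. We also verify directly:
Divisors of 168: 1, 2, 3, 4, 6, 7, 8, 12, 14, 21, 24, 28, 42, 56, 84, 168.
phi values: 1, 1, 2, 2, 2, 6, 4, 4, 6, 12, 8, 12, 12, 24, 24, 48.
Sum = 168.

168


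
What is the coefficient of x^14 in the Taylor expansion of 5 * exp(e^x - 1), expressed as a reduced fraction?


exp(e^x - 1) = sum_{k>=0} Bell_k x^k / k!, where Bell_k is the k-th Bell number.
So the coefficient of x^14 is 5 * Bell_14 / 14!.
Computing: Bell_14 = 190899322 and 14! = 87178291200, giving
5 * 190899322/87178291200 = 95449661/8717829120.

95449661/8717829120


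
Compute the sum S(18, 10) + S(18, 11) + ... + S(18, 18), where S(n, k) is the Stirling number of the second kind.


By definition, S(n, k) counts partitions of an n-set into exactly k nonempty blocks.
Computing row n = 18 for k = 10..18:
S(18, k): 37112163803, 8391004908, 1256328866, 125854638, 8408778, 367200, 9996, 153, 1
Sum = 46894138343.

46894138343


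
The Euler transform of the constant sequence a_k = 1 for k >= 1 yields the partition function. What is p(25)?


The Euler transform converts the sequence a_k = 1 into the number of integer partitions.
Using the recurrence or dynamic programming:
p(25) = 1958

1958


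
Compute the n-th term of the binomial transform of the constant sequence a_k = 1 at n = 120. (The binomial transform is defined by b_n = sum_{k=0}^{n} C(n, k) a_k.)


With a_k = 1 for all k, b_n = sum_{k=0}^{n} C(n, k) = 2^n by the binomial theorem.
For n = 120: 2^120 = 1329227995784915872903807060280344576.

1329227995784915872903807060280344576


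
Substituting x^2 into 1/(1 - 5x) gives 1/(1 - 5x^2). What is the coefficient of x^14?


The coefficient of x^(2m) in 1/(1 - 5x^2) is 5^m.
With n = 14 = 2*7, the coefficient is 5^7 = 78125.

78125


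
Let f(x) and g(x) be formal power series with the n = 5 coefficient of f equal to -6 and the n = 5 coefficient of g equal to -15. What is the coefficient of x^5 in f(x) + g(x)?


Addition of formal power series is termwise.
The coefficient of x^5 in f + g = -6 + -15
= -21

-21


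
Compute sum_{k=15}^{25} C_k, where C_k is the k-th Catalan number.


C_15 through C_25: 9694845, 35357670, 129644790, 477638700, 1767263190, 6564120420, 24466267020, 91482563640, 343059613650, 1289904147324, 4861946401452
Sum = 9694845 + 35357670 + 129644790 + 477638700 + 1767263190 + 6564120420 + 24466267020 + 91482563640 + 343059613650 + 1289904147324 + 4861946401452
= 6619842712701

6619842712701


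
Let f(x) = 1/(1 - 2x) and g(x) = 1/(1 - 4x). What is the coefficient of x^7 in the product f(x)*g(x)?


The coefficient of x^n in f*g is the Cauchy product: sum_{k=0}^{n} a^k * b^(n-k).
With a=2, b=4, n=7:
sum_{k=0}^{7} 2^k * 4^(7-k)
= 32640

32640


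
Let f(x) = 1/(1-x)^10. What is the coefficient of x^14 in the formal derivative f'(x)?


Differentiate: d/dx [ 1/(1-x)^r ] = r / (1-x)^(r+1).
Here r = 10, so f'(x) = 10 / (1-x)^11.
The expansion of 1/(1-x)^(r+1) has coefficient of x^n equal to C(n+r, r).
So the coefficient of x^14 in f'(x) is
10 * C(24, 10) = 10 * 1961256 = 19612560

19612560


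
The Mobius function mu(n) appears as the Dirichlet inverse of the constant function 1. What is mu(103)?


103 = 103 (all distinct primes).
mu(103) = (-1)^1 = -1

-1


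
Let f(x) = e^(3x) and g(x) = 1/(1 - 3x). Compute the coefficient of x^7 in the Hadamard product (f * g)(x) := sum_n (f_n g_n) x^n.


Expanding: f_k = 3^k/k! (from e^(3x)) and g_k = 3^k (from 1/(1 - 3x)). So the Hadamard coefficient (f * g)_k = 3^k 3^k / k! = (9)^k / k!.
For k = 7: 9^7/7! = 4782969/5040 = 531441/560.

531441/560


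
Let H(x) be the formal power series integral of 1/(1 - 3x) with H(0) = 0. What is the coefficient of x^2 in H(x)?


1/(1 - 3x) = sum_{k>=0} 3^k x^k. Integrating termwise with H(0) = 0:
H(x) = sum_{k>=0} 3^k x^(k+1) / (k+1) = sum_{m>=1} 3^(m-1) x^m / m.
For m = 2: 3^1/2 = 3/2 = 3/2.

3/2


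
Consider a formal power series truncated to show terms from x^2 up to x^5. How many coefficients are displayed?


From x^2 to x^5 inclusive, the count is 5 - 2 + 1 = 4.

4


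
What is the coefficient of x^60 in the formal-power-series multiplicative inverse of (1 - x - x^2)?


Let the inverse be f(x) = sum_{k>=0} a_k x^k. From f(x) * (1 - x - x^2) = 1 and matching coefficients:
 x^0: a_0 = 1.
 x^1: a_1 - a_0 = 0, so a_1 = 1.
 x^k (k >= 2): a_k - a_{k-1} - a_{k-2} = 0, i.e. a_k = a_{k-1} + a_{k-2}.
This is the Fibonacci-type recurrence shifted so that a_0 = a_1 = 1.
Iterating: a_0=1, a_1=1, a_2=2, a_3=3, a_4=5, a_5=8, a_6=13, a_7=21, a_8=34, a_9=55, ...
a_60 = 2504730781961.

2504730781961


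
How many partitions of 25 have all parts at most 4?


Using the generating function (1-x)^(-1)(1-x^2)^(-1)...(1-x^4)^(-1),
the coefficient of x^25 counts these restricted partitions.
Result = 185

185


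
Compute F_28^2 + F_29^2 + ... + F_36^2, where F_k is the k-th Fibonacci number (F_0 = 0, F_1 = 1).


There is a standard identity sum_{k=0}^{N} F_k^2 = F_N * F_{N+1} (proved inductively from the telescoping relation F_k^2 = F_k F_{k+1} - F_{k-1} F_k). Then
sum_{k=28}^{36} F_k^2 = F_36 F_37 - F_27 F_28.
Computing: F_36 = 14930352, F_37 = 24157817, F_27 = 196418, F_28 = 317811.
Sum = 14930352 * 24157817 - 196418 * 317811 = 360622287560586.

360622287560586


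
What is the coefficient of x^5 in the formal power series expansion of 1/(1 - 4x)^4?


The general identity 1/(1 - c x)^r = sum_{k>=0} c^k C(k + r - 1, r - 1) x^k follows by substituting y = c x into 1/(1 - y)^r = sum_{k>=0} C(k + r - 1, r - 1) y^k.
For c = 4, r = 4, k = 5:
4^5 * C(8, 3) = 1024 * 56 = 57344.

57344


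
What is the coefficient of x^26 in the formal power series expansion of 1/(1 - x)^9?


The negative binomial / multiset identity is
1/(1 - x)^r = sum_{k>=0} C(k + r - 1, r - 1) x^k.
Here r = 9 and k = 26, so the coefficient is
C(26 + 8, 8) = C(34, 8)
= 18156204

18156204


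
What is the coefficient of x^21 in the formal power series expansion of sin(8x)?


The Maclaurin series is sin(t) = sum_{k>=0} (-1)^k t^(2k+1) / (2k+1)!, so substituting t = 8x, only odd powers of x are nonzero, with coefficient of x^(2k+1) equal to (-1)^k 8^(2k+1) / (2k+1)!.
Write 21 = 2*10 + 1, giving the coefficient (-1)^10 * 8^21 / 21! = 9223372036854775808/51090942171709440000 = 35184372088832/194896477400625.

35184372088832/194896477400625


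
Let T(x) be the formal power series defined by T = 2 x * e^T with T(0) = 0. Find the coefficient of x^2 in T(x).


Apply the Lagrange inversion formula: if T = 2 x * phi(T) with phi(t) = e^t, then
[x^n] T = 2^n * (1/n) [t^(n-1)] phi(t)^n = 2^n * (1/n) [t^(n-1)] e^(n t) = 2^n * (1/n) * n^(n-1) / (n-1)! = 2^n * n^(n-1) / n!.
When c = 1 this is the Cayley count of rooted labeled trees on n vertices, divided by n!.
For n = 2: 2^2 * 2^1 / 2! = 4 * 2/2 = 4.

4


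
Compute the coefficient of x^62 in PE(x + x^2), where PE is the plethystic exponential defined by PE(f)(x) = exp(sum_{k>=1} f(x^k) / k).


With f(x) = x + x^2, the exponent is sum_{k>=1} (x^k + x^(2k)) / k = -ln(1 - x) - ln(1 - x^2). Exponentiating:
PE(x + x^2) = 1 / ((1 - x)(1 - x^2)).
This is the generating function for partitions of n into parts of size 1 or 2. The number of 2's can be any j in 0..31, and the rest are 1's, so
[x^62] = floor(62/2) + 1 = 32.

32


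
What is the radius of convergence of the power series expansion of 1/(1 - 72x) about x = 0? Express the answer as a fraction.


Expanding 1/(1 - 72x) = sum_{k>=0} 72^k x^k, the series converges when |72x| < 1, i.e., |x| < 1/72.
So the radius of convergence is 1/72 = 1/72.

1/72


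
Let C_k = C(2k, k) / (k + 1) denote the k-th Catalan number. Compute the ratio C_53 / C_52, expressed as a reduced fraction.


Using C_k = (2k)! / (k! (k+1)!), the ratio C_{k+1}/C_k simplifies to
C_{k+1}/C_k = [(2k+2)! / ((k+1)! (k+2)!)] * [k! (k+1)! / (2k)!]
 = (2k+2)(2k+1) / ((k+1)(k+2)) = 2(2k+1) / (k+2).
For k = 52: 2(2*52 + 1) / (52 + 2) = 210/54 = 35/9.

35/9


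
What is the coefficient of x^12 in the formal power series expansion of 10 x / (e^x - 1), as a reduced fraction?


The exponential generating function for Bernoulli numbers is
x / (e^x - 1) = sum_{k>=0} B_k x^k / k!.
So the coefficient of x^12 in 10 x / (e^x - 1) is 10 B_12 / 12!.
Computing: B_12 = -691/2730, 12! = 479001600, giving
10 * -691/2730 / 479001600 = -691/130767436800.

-691/130767436800


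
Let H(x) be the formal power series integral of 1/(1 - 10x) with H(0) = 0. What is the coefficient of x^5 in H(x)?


1/(1 - 10x) = sum_{k>=0} 10^k x^k. Integrating termwise with H(0) = 0:
H(x) = sum_{k>=0} 10^k x^(k+1) / (k+1) = sum_{m>=1} 10^(m-1) x^m / m.
For m = 5: 10^4/5 = 10000/5 = 2000.

2000


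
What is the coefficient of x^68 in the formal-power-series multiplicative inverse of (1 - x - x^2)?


Let the inverse be f(x) = sum_{k>=0} a_k x^k. From f(x) * (1 - x - x^2) = 1 and matching coefficients:
 x^0: a_0 = 1.
 x^1: a_1 - a_0 = 0, so a_1 = 1.
 x^k (k >= 2): a_k - a_{k-1} - a_{k-2} = 0, i.e. a_k = a_{k-1} + a_{k-2}.
This is the Fibonacci-type recurrence shifted so that a_0 = a_1 = 1.
Iterating: a_0=1, a_1=1, a_2=2, a_3=3, a_4=5, a_5=8, a_6=13, a_7=21, a_8=34, a_9=55, ...
a_68 = 117669030460994.

117669030460994


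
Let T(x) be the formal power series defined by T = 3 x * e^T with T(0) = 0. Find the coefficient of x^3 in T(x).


Apply the Lagrange inversion formula: if T = 3 x * phi(T) with phi(t) = e^t, then
[x^n] T = 3^n * (1/n) [t^(n-1)] phi(t)^n = 3^n * (1/n) [t^(n-1)] e^(n t) = 3^n * (1/n) * n^(n-1) / (n-1)! = 3^n * n^(n-1) / n!.
When c = 1 this is the Cayley count of rooted labeled trees on n vertices, divided by n!.
For n = 3: 3^3 * 3^2 / 3! = 27 * 9/6 = 81/2.

81/2


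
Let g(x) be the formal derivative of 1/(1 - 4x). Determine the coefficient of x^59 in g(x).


Differentiate termwise: d/dx sum_{k>=0} 4^k x^k = sum_{k>=1} k 4^k x^(k-1) = sum_{j>=0} (j+1) 4^(j+1) x^j.
Equivalently, d/dx [1/(1 - 4x)] = 4/(1 - 4x)^2.
For j = 59: 60 * 4^60 = 60 * 1329227995784915872903807060280344576 = 79753679747094952374228423616820674560.

79753679747094952374228423616820674560


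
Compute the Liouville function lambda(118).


The Liouville function is lambda(k) = (-1)^Omega(k), where Omega(k) counts the prime factors of k with multiplicity.
Factoring: 118 = 2 * 59, so Omega(118) = 2.
lambda(118) = (-1)^2 = 1.

1


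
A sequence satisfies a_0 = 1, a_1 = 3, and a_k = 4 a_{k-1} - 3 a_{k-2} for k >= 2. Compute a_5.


The characteristic equation is t^2 - 4 t + 3 = 0, with roots r_1 = 3 and r_2 = 1 (so c_1 = r_1 + r_2, c_2 = -r_1 r_2 as required).
One can use the closed form a_n = A r_1^n + B r_2^n, but direct iteration is more reliable:
a_0 = 1, a_1 = 3, a_2 = 9, a_3 = 27, a_4 = 81, a_5 = 243.
So a_5 = 243.

243


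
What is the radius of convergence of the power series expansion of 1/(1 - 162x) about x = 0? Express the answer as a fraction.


Expanding 1/(1 - 162x) = sum_{k>=0} 162^k x^k, the series converges when |162x| < 1, i.e., |x| < 1/162.
So the radius of convergence is 1/162 = 1/162.

1/162


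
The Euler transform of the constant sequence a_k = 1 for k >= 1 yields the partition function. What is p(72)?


The Euler transform converts the sequence a_k = 1 into the number of integer partitions.
Using the recurrence or dynamic programming:
p(72) = 5392783

5392783


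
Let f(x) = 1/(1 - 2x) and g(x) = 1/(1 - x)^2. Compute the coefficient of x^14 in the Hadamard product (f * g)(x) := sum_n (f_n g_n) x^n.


f has coefficients f_k = 2^k. For g = 1/(1 - x)^2 the coefficient is g_k = C(k + 1, 1) = k + 1. The Hadamard coefficient is (f * g)_k = 2^k * (k + 1).
For k = 14: 2^14 * 15 = 16384 * 15 = 245760.

245760


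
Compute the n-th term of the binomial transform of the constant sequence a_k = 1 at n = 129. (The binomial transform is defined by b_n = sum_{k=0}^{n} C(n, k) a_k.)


With a_k = 1 for all k, b_n = sum_{k=0}^{n} C(n, k) = 2^n by the binomial theorem.
For n = 129: 2^129 = 680564733841876926926749214863536422912.

680564733841876926926749214863536422912
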